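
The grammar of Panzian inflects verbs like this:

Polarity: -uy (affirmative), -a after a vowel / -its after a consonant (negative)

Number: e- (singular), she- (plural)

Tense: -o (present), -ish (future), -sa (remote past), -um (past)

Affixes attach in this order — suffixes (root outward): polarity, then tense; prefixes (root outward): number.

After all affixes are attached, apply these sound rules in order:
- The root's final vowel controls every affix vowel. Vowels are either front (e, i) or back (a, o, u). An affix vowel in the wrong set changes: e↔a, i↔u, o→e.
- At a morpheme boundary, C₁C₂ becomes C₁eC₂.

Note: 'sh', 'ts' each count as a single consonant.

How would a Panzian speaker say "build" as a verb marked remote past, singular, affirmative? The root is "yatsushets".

Attach polarity affirmative -uy → yatsushetsuy.
Attach tense remote past -sa → yatsushetsuysa.
Attach number singular e- → eyatsushetsuysa.
Apply vowel harmony: eyatsushetsuysa → eyatsushetsiyse.
Apply epenthesis: eyatsushetsiyse → eyatsushetsiyese.

eyatsushetsiyese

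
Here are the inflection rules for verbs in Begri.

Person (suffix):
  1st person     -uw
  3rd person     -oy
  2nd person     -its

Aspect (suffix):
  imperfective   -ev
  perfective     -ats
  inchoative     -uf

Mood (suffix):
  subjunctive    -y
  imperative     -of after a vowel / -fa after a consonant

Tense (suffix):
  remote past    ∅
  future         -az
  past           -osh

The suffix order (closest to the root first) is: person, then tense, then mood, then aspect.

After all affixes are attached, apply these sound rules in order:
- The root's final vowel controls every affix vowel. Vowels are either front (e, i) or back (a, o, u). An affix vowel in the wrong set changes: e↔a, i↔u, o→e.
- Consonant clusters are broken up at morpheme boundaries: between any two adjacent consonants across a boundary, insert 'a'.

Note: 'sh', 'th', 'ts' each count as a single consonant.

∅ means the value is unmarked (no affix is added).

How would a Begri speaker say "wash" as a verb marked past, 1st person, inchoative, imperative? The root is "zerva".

zervauwoshafauf

Attach person 1st person -uw → zervauw.
Attach tense past -osh → zervauwosh.
Attach mood imperative -fa (after consonant 'sh') → zervauwoshfa.
Attach aspect inchoative -uf → zervauwoshfauf.
Vowel harmony: no change.
Apply epenthesis: zervauwoshfauf → zervauwoshafauf.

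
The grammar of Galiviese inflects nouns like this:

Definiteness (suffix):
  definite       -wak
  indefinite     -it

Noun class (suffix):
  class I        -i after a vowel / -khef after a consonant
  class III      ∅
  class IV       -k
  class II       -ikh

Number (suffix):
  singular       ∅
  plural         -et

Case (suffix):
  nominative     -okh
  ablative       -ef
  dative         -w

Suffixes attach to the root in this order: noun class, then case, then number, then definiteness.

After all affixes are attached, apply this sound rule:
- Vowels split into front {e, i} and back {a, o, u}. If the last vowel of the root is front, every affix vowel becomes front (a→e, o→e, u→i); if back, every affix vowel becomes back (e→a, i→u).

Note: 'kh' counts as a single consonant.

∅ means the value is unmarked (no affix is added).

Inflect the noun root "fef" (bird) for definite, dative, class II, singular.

fefikhwwek

Attach noun class class II -ikh → fefikh.
Attach case dative -w → fefikhw.
number = singular: zero marking, form stays fefikhw.
Attach definiteness definite -wak → fefikhwwak.
Apply vowel harmony: fefikhwwak → fefikhwwek.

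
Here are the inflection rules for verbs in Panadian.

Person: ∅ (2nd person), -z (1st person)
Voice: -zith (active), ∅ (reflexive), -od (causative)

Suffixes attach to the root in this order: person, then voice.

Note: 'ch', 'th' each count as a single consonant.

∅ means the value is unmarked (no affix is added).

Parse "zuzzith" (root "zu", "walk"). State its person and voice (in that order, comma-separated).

1st person, active

Segment: zu-z-zith.
person: -z → 1st person.
voice: -zith → active.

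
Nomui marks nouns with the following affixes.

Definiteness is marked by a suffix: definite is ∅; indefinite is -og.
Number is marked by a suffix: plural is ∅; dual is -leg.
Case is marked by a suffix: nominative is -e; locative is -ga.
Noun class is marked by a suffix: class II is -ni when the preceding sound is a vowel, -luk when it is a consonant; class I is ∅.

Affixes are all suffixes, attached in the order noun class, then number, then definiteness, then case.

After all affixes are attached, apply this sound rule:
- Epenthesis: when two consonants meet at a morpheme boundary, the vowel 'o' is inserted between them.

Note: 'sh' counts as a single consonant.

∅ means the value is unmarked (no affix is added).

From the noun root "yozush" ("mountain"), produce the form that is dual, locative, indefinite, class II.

yozusholukolegogoga

Attach noun class class II -luk (after consonant 'sh') → yozushluk.
Attach number dual -leg → yozushlukleg.
Attach definiteness indefinite -og → yozushluklegog.
Attach case locative -ga → yozushluklegogga.
Apply epenthesis: yozushluklegogga → yozusholukolegogoga.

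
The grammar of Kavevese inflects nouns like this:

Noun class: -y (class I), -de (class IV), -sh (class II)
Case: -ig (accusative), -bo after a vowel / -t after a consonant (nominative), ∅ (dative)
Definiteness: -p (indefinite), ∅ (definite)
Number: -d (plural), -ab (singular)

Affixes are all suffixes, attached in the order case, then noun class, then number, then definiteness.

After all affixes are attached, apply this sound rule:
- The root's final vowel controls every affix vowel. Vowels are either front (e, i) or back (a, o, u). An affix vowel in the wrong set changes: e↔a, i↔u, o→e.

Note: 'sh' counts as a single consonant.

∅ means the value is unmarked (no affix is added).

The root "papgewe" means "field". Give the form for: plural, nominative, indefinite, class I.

papgewebeydp

Attach case nominative -bo (after vowel 'e') → papgewebo.
Attach noun class class I -y → papgeweboy.
Attach number plural -d → papgeweboyd.
Attach definiteness indefinite -p → papgeweboydp.
Apply vowel harmony: papgeweboydp → papgewebeydp.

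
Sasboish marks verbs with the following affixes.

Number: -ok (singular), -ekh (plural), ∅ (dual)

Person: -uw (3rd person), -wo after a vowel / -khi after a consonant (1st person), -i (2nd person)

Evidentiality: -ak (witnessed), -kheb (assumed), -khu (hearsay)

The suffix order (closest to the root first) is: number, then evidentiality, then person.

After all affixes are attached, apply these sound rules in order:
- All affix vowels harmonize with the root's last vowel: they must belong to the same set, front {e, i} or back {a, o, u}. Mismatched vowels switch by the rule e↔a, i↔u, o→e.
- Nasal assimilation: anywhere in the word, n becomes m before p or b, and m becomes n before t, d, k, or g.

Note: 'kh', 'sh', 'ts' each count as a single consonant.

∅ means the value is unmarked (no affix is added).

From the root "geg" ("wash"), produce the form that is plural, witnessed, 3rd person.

gegekhekiw

Attach number plural -ekh → gegekh.
Attach evidentiality witnessed -ak → gegekhak.
Attach person 3rd person -uw → gegekhakuw.
Apply vowel harmony: gegekhakuw → gegekhekiw.
Nasal assimilation: no change.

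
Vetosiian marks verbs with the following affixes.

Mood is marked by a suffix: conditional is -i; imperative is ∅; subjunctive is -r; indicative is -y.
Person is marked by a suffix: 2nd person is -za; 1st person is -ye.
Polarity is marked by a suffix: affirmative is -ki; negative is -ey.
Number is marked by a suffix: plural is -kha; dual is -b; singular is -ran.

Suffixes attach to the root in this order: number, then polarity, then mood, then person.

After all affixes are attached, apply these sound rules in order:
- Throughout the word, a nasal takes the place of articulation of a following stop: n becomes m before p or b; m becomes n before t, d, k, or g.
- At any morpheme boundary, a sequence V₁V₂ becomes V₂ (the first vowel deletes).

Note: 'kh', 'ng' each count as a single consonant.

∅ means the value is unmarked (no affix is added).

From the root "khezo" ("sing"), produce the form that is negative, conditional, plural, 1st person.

Attach number plural -kha → khezokha.
Attach polarity negative -ey → khezokhaey.
Attach mood conditional -i → khezokhaeyi.
Attach person 1st person -ye → khezokhaeyiye.
Nasal assimilation: no change.
Apply vowel deletion: khezokhaeyiye → khezokheyiye.

khezokheyiye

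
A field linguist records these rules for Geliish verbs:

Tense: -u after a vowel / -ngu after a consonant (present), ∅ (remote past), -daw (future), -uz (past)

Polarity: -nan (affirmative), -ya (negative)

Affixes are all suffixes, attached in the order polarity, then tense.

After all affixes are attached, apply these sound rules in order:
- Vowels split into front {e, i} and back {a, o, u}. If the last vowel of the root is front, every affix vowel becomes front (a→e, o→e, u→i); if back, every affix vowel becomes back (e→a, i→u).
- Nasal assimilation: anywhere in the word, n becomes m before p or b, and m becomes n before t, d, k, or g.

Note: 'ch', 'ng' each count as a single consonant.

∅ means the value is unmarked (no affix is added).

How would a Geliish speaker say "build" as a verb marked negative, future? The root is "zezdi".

Attach polarity negative -ya → zezdiya.
Attach tense future -daw → zezdiyadaw.
Apply vowel harmony: zezdiyadaw → zezdiyedew.
Nasal assimilation: no change.

zezdiyedew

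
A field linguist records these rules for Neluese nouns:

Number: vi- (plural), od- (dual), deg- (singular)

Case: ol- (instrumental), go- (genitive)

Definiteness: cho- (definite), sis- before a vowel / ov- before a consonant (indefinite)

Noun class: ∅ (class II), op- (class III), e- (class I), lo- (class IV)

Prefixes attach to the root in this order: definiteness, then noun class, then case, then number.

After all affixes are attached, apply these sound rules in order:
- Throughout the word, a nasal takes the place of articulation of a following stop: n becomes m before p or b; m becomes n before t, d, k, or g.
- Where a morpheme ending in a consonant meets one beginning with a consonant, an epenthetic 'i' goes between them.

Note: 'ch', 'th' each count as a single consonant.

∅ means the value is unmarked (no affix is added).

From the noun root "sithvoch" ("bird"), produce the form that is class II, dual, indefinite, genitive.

odigoovisithvoch

Attach definiteness indefinite ov- (before consonant 's') → ovsithvoch.
noun class = class II: zero marking, form stays ovsithvoch.
Attach case genitive go- → goovsithvoch.
Attach number dual od- → odgoovsithvoch.
Nasal assimilation: no change.
Apply epenthesis: odgoovsithvoch → odigoovisithvoch.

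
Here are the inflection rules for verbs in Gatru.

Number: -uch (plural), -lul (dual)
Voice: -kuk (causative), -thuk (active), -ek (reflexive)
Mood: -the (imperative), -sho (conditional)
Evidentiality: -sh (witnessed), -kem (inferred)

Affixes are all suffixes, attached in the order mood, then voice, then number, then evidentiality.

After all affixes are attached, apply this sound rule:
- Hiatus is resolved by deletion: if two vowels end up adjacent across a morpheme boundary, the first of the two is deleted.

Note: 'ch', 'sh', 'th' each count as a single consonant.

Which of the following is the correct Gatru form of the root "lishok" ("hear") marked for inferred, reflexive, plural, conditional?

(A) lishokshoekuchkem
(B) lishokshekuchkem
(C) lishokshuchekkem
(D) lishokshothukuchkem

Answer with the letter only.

B

Attach mood conditional -sho → lishoksho.
Attach voice reflexive -ek → lishokshoek.
Attach number plural -uch → lishokshoekuch.
Attach evidentiality inferred -kem → lishokshoekuchkem.
Apply vowel deletion: lishokshoekuchkem → lishokshekuchkem.
So the correct form is lishokshekuchkem, option (B).
(D) lishokshothukuchkem is wrong: it uses active instead of reflexive for voice.
(C) lishokshuchekkem is wrong: it has the affixes in the wrong order.
(A) lishokshoekuchkem is wrong: it fails to apply the sound rule(s).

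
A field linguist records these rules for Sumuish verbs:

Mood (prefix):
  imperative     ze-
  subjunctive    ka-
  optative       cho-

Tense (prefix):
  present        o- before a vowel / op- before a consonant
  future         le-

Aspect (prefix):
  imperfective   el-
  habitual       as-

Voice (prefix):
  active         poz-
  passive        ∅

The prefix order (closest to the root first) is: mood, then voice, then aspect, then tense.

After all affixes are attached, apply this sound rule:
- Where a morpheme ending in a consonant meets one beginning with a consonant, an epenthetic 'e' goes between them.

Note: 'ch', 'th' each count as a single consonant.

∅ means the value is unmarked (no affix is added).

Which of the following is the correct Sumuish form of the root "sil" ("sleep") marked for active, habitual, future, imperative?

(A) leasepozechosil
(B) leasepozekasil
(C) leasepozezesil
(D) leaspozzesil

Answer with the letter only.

Attach mood imperative ze- → zesil.
Attach voice active poz- → pozzesil.
Attach aspect habitual as- → aspozzesil.
Attach tense future le- → leaspozzesil.
Apply epenthesis: leaspozzesil → leasepozezesil.
So the correct form is leasepozezesil, option (C).
(A) leasepozechosil is wrong: it uses optative instead of imperative for mood.
(B) leasepozekasil is wrong: it uses subjunctive instead of imperative for mood.
(D) leaspozzesil is wrong: it fails to apply the sound rule(s).

C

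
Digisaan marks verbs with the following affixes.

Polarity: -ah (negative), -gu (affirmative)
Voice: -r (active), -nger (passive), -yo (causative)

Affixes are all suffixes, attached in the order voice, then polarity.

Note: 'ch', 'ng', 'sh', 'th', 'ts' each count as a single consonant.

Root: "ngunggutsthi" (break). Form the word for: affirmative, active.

Attach voice active -r → ngunggutsthir.
Attach polarity affirmative -gu → ngunggutsthirgu.

ngunggutsthirgu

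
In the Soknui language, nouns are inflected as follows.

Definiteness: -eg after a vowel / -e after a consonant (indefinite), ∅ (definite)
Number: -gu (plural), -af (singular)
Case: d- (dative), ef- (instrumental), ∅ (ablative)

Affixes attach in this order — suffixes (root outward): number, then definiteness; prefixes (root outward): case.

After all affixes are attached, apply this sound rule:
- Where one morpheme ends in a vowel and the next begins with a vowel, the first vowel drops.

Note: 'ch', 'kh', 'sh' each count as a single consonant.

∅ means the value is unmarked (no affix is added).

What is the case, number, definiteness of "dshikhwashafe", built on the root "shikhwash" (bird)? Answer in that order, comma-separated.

dative, singular, indefinite

Segment: d-shikhwash-af-e.
case: d- → dative.
number: -af → singular.
definiteness: -eg/e → indefinite.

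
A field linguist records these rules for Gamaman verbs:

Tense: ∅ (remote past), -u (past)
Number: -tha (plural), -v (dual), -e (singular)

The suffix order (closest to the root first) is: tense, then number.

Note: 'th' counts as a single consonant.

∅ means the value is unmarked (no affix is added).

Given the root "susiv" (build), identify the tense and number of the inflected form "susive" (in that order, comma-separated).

Segment: susiv-e.
tense: ∅ → remote past.
number: -e → singular.

remote past, singular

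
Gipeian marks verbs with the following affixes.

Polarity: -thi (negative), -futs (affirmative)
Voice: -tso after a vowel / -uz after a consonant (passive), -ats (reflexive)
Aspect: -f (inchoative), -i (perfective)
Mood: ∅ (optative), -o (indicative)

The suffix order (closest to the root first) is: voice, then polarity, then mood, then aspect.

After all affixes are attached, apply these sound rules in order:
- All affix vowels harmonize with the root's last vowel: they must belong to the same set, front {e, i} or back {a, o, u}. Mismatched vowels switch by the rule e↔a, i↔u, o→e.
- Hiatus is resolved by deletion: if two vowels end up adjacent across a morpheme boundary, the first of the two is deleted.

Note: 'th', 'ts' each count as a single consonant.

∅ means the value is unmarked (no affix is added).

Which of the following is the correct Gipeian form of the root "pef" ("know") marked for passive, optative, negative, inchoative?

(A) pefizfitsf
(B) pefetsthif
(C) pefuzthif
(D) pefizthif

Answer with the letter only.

D

Attach voice passive -uz (after consonant 'f') → pefuz.
Attach polarity negative -thi → pefuzthi.
mood = optative: zero marking, form stays pefuzthi.
Attach aspect inchoative -f → pefuzthif.
Apply vowel harmony: pefuzthif → pefizthif.
Vowel deletion: no change.
So the correct form is pefizthif, option (D).
(A) pefizfitsf is wrong: it uses affirmative instead of negative for polarity.
(B) pefetsthif is wrong: it uses reflexive instead of passive for voice.
(C) pefuzthif is wrong: it fails to apply the sound rule(s).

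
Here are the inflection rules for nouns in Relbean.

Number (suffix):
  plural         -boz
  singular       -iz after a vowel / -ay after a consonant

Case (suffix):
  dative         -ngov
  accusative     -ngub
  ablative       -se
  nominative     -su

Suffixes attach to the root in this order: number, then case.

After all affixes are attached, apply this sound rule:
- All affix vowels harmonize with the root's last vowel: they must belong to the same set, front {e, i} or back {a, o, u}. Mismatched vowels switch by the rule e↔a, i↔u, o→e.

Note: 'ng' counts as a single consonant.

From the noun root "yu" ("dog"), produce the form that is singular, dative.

yuuzngov

Attach number singular -iz (after vowel 'u') → yuiz.
Attach case dative -ngov → yuizngov.
Apply vowel harmony: yuizngov → yuuzngov.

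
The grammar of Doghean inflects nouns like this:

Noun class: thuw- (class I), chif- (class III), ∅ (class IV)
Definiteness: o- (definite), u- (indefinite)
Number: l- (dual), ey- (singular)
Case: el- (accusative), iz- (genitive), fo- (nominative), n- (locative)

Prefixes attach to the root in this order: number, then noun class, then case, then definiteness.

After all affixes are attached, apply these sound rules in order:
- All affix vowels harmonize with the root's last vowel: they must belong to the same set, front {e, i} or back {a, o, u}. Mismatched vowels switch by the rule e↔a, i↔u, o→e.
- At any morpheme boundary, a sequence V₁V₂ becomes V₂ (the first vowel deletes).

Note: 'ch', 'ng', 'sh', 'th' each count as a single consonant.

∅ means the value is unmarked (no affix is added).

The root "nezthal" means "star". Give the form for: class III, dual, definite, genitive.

uzchuflnezthal

Attach number dual l- → lnezthal.
Attach noun class class III chif- → chiflnezthal.
Attach case genitive iz- → izchiflnezthal.
Attach definiteness definite o- → oizchiflnezthal.
Apply vowel harmony: oizchiflnezthal → ouzchuflnezthal.
Apply vowel deletion: ouzchuflnezthal → uzchuflnezthal.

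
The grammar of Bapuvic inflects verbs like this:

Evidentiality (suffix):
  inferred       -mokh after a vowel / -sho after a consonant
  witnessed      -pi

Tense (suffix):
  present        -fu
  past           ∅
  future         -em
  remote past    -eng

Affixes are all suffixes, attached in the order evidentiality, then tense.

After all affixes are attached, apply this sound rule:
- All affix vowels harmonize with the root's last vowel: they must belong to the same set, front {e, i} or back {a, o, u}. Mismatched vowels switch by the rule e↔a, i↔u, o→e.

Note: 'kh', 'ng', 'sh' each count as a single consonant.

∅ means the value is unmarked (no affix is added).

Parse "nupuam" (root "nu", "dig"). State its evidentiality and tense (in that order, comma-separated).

witnessed, future

Segment: nu-pi-em.
evidentiality: -pi → witnessed.
tense: -em → future.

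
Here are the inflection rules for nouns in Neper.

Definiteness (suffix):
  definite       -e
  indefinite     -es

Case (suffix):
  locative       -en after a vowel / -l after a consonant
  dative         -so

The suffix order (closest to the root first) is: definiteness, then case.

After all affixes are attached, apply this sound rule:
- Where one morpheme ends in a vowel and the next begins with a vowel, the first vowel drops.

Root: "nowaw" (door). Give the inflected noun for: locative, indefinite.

Attach definiteness indefinite -es → nowawes.
Attach case locative -l (after consonant 's') → nowawesl.
Vowel deletion: no change.

nowawesl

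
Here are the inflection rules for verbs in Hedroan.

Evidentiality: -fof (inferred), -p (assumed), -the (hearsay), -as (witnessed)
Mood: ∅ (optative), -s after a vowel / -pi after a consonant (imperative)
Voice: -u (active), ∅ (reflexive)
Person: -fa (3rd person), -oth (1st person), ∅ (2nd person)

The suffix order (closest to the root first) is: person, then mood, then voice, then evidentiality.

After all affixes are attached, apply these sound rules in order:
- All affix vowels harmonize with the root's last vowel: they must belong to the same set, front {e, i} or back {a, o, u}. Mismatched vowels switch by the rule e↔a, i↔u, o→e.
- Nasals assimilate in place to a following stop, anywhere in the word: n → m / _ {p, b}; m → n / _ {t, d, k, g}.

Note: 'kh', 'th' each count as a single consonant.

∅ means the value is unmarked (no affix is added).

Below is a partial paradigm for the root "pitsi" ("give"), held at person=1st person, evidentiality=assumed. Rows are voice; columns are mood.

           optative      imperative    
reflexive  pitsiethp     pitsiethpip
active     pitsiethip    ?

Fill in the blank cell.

Attach person 1st person -oth → pitsioth.
Attach mood imperative -pi (after consonant 'th') → pitsiothpi.
Attach voice active -u → pitsiothpiu.
Attach evidentiality assumed -p → pitsiothpiup.
Apply vowel harmony: pitsiothpiup → pitsiethpiip.
Nasal assimilation: no change.

pitsiethpiip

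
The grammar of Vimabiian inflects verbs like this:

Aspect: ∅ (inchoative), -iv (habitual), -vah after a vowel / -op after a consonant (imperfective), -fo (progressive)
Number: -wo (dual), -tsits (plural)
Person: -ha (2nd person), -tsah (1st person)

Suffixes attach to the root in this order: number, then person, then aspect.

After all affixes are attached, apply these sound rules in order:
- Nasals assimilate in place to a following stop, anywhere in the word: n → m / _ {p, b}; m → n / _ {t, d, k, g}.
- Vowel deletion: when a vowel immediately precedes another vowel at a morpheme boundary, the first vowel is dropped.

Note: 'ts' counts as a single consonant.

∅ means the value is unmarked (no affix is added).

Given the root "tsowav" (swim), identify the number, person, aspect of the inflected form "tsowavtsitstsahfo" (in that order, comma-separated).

plural, 1st person, progressive

Segment: tsowav-tsits-tsah-fo.
number: -tsits → plural.
person: -tsah → 1st person.
aspect: -fo → progressive.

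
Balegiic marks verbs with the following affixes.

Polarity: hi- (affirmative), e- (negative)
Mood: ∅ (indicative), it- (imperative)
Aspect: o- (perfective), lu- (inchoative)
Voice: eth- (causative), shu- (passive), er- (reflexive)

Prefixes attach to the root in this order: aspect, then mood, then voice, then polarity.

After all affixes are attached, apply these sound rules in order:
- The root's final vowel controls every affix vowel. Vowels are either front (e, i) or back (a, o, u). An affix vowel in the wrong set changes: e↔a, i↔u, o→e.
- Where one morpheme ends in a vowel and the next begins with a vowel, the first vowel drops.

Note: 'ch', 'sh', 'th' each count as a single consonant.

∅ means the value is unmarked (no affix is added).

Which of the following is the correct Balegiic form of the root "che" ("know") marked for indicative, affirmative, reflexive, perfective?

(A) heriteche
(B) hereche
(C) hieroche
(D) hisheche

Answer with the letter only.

Attach aspect perfective o- → oche.
mood = indicative: zero marking, form stays oche.
Attach voice reflexive er- → eroche.
Attach polarity affirmative hi- → hieroche.
Apply vowel harmony: hieroche → hiereche.
Apply vowel deletion: hiereche → hereche.
So the correct form is hereche, option (B).
(D) hisheche is wrong: it uses passive instead of reflexive for voice.
(C) hieroche is wrong: it fails to apply the sound rule(s).
(A) heriteche is wrong: it uses imperative instead of indicative for mood.

B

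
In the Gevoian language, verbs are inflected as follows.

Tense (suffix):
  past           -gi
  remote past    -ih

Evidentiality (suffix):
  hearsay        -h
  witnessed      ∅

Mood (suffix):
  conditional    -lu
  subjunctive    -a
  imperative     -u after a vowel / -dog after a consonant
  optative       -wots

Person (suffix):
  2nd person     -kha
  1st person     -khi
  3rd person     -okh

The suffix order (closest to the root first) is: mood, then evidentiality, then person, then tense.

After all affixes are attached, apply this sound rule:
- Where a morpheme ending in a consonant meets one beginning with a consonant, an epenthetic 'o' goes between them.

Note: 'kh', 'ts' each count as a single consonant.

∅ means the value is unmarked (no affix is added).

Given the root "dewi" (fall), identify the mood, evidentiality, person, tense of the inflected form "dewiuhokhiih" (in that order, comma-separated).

imperative, hearsay, 1st person, remote past

Segment: dewi-u-h-khi-ih.
mood: -u/dog → imperative.
evidentiality: -h → hearsay.
person: -khi → 1st person.
tense: -ih → remote past.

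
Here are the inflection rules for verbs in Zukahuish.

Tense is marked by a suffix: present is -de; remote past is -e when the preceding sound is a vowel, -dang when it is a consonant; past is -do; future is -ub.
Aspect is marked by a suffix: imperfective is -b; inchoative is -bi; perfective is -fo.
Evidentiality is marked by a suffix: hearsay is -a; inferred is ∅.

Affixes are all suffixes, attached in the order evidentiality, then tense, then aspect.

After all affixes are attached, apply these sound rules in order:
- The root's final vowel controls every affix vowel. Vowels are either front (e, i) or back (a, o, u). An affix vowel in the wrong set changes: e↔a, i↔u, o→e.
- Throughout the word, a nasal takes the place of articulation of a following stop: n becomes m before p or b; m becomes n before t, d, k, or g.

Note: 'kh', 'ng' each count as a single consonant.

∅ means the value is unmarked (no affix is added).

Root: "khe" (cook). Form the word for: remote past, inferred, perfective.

kheefe

evidentiality = inferred: zero marking, form stays khe.
Attach tense remote past -e (after vowel 'e') → khee.
Attach aspect perfective -fo → kheefo.
Apply vowel harmony: kheefo → kheefe.
Nasal assimilation: no change.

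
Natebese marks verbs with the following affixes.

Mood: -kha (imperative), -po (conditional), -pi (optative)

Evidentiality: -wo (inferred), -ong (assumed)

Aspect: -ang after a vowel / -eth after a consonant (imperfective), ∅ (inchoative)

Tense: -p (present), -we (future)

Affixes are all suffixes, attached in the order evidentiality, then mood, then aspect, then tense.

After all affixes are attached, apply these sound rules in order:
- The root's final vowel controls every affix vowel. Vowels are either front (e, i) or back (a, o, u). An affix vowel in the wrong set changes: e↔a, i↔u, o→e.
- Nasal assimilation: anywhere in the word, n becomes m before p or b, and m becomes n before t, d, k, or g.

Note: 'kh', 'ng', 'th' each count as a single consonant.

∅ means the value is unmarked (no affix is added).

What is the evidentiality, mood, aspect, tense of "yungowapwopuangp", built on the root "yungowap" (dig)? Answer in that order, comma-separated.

Segment: yungowap-wo-pi-ang-p.
evidentiality: -wo → inferred.
mood: -pi → optative.
aspect: -ang/eth → imperfective.
tense: -p → present.

inferred, optative, imperfective, present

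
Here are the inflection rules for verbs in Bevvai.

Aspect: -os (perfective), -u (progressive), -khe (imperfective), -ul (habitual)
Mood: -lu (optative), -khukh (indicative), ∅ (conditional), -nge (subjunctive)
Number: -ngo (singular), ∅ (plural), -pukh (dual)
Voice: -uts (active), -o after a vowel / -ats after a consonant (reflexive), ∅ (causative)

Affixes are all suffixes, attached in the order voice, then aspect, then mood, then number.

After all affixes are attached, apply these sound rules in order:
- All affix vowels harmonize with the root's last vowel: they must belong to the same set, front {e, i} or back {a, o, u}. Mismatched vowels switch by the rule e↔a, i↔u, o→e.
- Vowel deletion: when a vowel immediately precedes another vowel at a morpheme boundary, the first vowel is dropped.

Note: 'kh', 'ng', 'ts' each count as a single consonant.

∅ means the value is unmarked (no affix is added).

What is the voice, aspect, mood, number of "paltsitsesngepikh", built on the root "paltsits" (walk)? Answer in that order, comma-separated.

Segment: paltsits-os-nge-pukh.
voice: ∅ → causative.
aspect: -os → perfective.
mood: -nge → subjunctive.
number: -pukh → dual.

causative, perfective, subjunctive, dual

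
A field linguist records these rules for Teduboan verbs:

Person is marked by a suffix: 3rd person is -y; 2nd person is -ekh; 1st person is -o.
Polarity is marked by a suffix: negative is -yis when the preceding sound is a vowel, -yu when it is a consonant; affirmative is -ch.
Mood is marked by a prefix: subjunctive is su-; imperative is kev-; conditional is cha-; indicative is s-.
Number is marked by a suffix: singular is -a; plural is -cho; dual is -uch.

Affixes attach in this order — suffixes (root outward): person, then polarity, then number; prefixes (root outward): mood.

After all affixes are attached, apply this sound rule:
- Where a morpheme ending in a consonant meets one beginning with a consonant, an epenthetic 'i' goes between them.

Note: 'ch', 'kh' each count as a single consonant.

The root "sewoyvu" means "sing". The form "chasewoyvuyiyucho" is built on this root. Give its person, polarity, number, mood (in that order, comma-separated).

3rd person, negative, plural, conditional

Segment: cha-sewoyvu-y-yu-cho.
person: -y → 3rd person.
polarity: -yis/yu → negative.
number: -cho → plural.
mood: cha- → conditional.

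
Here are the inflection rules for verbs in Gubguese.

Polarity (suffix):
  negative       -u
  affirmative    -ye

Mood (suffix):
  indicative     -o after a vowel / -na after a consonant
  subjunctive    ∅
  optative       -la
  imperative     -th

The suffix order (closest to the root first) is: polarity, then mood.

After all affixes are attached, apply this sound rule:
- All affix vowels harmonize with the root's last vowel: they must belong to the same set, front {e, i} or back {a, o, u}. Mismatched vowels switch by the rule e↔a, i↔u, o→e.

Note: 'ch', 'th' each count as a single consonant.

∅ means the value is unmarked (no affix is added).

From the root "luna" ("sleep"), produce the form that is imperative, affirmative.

lunayath

Attach polarity affirmative -ye → lunaye.
Attach mood imperative -th → lunayeth.
Apply vowel harmony: lunayeth → lunayath.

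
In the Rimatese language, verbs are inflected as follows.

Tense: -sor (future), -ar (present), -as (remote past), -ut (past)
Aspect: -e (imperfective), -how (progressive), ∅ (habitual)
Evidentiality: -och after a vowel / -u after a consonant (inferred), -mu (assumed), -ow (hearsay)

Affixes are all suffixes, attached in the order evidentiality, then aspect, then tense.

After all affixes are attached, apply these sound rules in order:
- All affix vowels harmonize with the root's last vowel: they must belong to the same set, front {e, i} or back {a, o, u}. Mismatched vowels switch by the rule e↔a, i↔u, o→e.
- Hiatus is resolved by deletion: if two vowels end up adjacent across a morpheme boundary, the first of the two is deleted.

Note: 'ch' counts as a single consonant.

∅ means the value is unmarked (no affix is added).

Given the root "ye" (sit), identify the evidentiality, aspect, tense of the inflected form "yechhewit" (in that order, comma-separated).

Segment: ye-och-how-ut.
evidentiality: -och/u → inferred.
aspect: -how → progressive.
tense: -ut → past.

inferred, progressive, past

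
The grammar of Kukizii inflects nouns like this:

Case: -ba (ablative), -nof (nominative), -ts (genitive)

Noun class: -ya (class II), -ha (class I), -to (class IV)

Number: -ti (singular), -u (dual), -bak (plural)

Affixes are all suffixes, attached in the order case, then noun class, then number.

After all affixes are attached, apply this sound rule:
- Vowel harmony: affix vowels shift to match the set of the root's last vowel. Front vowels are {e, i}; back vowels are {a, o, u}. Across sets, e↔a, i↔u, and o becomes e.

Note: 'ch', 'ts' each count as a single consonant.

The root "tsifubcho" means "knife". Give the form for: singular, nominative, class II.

tsifubchonofyatu

Attach case nominative -nof → tsifubchonof.
Attach noun class class II -ya → tsifubchonofya.
Attach number singular -ti → tsifubchonofyati.
Apply vowel harmony: tsifubchonofyati → tsifubchonofyatu.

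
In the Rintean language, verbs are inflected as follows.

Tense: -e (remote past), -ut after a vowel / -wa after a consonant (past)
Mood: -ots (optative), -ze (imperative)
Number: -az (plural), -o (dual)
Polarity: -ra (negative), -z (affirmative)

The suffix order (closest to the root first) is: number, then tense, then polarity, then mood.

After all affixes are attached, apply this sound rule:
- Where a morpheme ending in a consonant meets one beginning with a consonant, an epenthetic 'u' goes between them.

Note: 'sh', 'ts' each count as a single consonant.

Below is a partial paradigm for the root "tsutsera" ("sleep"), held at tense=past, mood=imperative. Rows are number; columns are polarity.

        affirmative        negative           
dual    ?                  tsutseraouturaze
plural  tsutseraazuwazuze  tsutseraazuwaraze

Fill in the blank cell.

tsutseraoutuzuze

Attach number dual -o → tsutserao.
Attach tense past -ut (after vowel 'o') → tsutseraout.
Attach polarity affirmative -z → tsutseraoutz.
Attach mood imperative -ze → tsutseraoutzze.
Apply epenthesis: tsutseraoutzze → tsutseraoutuzuze.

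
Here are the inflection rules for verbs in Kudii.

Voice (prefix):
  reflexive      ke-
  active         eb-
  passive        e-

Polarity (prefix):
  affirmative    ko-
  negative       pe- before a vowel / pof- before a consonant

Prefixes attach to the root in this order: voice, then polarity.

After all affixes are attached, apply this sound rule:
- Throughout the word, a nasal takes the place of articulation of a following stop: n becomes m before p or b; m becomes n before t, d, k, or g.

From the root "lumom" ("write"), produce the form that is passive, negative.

Attach voice passive e- → elumom.
Attach polarity negative pe- (before vowel 'e') → peelumom.
Nasal assimilation: no change.

peelumom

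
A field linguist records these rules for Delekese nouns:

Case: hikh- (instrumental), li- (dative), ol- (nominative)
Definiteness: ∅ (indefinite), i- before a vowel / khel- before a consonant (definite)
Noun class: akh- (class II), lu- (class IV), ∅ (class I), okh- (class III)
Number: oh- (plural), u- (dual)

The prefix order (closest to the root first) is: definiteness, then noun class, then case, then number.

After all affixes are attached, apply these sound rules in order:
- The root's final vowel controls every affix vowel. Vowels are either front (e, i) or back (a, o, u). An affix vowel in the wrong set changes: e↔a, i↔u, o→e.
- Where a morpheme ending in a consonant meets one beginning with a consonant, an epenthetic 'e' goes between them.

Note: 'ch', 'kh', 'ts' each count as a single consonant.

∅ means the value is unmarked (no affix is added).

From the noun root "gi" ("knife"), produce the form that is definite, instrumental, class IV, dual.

ihikhelikhelegi

Attach definiteness definite khel- (before consonant 'g') → khelgi.
Attach noun class class IV lu- → lukhelgi.
Attach case instrumental hikh- → hikhlukhelgi.
Attach number dual u- → uhikhlukhelgi.
Apply vowel harmony: uhikhlukhelgi → ihikhlikhelgi.
Apply epenthesis: ihikhlikhelgi → ihikhelikhelegi.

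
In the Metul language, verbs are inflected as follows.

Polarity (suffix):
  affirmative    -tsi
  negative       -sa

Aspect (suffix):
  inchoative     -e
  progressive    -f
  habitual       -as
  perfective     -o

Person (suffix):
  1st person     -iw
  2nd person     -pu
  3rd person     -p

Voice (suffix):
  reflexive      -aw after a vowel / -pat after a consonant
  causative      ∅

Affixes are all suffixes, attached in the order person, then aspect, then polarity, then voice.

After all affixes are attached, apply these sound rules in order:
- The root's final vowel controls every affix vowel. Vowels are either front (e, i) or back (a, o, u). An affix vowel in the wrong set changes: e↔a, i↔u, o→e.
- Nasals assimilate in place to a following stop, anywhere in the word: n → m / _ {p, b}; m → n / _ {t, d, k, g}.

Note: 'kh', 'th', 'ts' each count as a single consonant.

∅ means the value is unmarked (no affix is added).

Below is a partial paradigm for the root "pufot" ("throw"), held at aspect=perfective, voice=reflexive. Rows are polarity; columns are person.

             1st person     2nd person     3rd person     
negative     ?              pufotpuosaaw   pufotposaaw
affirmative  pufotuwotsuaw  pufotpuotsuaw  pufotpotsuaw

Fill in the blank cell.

pufotuwosaaw

Attach person 1st person -iw → pufotiw.
Attach aspect perfective -o → pufotiwo.
Attach polarity negative -sa → pufotiwosa.
Attach voice reflexive -aw (after vowel 'a') → pufotiwosaaw.
Apply vowel harmony: pufotiwosaaw → pufotuwosaaw.
Nasal assimilation: no change.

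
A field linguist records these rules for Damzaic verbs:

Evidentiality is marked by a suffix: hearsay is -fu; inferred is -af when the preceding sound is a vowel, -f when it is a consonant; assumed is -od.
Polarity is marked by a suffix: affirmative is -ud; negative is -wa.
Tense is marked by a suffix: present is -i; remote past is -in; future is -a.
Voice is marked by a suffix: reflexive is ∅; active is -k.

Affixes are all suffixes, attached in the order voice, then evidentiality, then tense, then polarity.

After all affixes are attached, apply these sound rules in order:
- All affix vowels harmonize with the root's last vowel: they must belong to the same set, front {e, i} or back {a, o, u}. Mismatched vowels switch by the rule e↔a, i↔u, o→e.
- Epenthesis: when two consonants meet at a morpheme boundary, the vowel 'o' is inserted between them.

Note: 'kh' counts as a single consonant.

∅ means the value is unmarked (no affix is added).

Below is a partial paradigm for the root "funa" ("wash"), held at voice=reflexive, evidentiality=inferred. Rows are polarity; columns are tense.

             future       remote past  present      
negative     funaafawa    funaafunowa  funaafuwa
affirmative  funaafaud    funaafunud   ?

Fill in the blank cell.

voice = reflexive: zero marking, form stays funa.
Attach evidentiality inferred -af (after vowel 'a') → funaaf.
Attach tense present -i → funaafi.
Attach polarity affirmative -ud → funaafiud.
Apply vowel harmony: funaafiud → funaafuud.
Epenthesis: no change.

funaafuud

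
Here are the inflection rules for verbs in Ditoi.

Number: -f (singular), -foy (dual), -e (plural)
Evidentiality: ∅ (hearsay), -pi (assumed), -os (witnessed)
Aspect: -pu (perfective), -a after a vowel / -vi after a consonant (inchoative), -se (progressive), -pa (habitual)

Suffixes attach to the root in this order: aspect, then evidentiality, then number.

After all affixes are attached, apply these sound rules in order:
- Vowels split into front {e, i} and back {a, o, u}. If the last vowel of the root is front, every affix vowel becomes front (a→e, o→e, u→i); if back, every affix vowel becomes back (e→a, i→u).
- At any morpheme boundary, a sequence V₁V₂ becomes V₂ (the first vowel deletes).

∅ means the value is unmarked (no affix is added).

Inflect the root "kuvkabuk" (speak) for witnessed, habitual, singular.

kuvkabukposf

Attach aspect habitual -pa → kuvkabukpa.
Attach evidentiality witnessed -os → kuvkabukpaos.
Attach number singular -f → kuvkabukpaosf.
Vowel harmony: no change.
Apply vowel deletion: kuvkabukpaosf → kuvkabukposf.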